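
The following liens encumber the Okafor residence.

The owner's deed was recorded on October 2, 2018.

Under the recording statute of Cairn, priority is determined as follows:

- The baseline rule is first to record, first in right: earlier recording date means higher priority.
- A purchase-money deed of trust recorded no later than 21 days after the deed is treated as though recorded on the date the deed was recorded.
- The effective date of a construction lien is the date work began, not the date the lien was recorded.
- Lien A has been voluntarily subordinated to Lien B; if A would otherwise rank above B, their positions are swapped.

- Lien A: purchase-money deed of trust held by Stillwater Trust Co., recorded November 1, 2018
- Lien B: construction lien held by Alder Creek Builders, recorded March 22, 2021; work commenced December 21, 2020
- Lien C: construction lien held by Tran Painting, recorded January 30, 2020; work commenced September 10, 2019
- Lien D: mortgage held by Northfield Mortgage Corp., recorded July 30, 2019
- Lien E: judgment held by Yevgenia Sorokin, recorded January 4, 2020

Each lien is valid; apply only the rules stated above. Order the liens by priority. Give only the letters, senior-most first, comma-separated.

B, D, C, E, A

First, effective dates: A was recorded 30 days after the deed, outside the 21-day window, so it keeps its recording date; B is treated as recorded December 21, 2020, the work-commencement date; C is treated as recorded September 10, 2019, the work-commencement date.
Sorted by effective date: A (November 1, 2018), D (July 30, 2019), C (September 10, 2019), E (January 4, 2020), B (December 21, 2020).
A is senior to B before the subordination, so the two trade places.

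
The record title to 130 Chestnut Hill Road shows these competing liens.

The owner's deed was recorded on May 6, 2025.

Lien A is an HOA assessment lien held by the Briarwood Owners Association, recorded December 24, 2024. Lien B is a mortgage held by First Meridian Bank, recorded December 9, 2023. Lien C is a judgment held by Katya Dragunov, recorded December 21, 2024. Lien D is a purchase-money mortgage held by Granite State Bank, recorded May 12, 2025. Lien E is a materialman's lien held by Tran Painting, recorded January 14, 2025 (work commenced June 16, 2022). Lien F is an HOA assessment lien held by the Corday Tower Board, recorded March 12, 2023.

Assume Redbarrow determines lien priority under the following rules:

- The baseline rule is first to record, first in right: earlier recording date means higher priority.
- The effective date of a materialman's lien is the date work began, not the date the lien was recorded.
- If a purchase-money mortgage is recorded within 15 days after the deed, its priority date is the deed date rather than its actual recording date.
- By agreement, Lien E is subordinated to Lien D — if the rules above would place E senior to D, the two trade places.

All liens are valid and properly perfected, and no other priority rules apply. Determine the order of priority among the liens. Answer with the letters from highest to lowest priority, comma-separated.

D, F, B, C, A, E

First, effective dates: D was recorded within the 15-day window, so its effective date is the deed date May 6, 2025; E is treated as recorded June 16, 2022, the work-commencement date.
By effective date, earliest first: E (June 16, 2022), F (March 12, 2023), B (December 9, 2023), C (December 21, 2024), A (December 24, 2024), D (May 6, 2025).
E would otherwise be senior to D, so under the subordination agreement E and D exchange positions.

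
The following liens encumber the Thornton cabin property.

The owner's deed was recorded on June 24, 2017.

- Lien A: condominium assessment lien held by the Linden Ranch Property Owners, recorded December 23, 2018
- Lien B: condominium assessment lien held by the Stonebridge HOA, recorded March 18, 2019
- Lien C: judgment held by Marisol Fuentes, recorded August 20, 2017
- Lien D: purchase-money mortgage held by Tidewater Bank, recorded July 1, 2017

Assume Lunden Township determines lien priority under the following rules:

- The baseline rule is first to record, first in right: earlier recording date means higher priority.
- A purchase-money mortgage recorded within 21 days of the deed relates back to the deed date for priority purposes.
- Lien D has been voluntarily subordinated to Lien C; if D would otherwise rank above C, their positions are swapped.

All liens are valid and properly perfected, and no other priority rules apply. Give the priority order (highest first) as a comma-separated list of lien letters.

C, D, A, B

First, effective dates: D was recorded within the 21-day window, so its effective date is the deed date June 24, 2017.
By effective date: D (June 24, 2017), C (August 20, 2017), A (December 23, 2018), B (March 18, 2019).
Because D would otherwise rank above C, the subordination swaps them.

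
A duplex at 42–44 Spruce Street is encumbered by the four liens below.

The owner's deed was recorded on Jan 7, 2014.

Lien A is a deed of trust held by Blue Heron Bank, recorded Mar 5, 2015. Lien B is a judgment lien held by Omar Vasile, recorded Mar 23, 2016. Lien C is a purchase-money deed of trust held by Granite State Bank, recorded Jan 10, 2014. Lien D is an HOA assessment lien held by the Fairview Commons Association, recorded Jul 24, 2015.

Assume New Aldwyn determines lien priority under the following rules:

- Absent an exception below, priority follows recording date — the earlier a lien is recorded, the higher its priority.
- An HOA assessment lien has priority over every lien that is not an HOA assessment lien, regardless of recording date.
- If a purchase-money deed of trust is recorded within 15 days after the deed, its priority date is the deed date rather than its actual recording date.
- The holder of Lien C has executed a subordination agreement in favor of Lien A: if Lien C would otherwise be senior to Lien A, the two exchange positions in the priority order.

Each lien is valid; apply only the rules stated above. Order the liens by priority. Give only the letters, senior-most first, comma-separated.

Effective dates: C relates back to the deed date Jan 7, 2014.
D is an HOA assessment lien, so it outranks all other liens regardless of date.
Remaining liens by effective date: C (Jan 7, 2014), A (Mar 5, 2015), B (Mar 23, 2016).
Because C would otherwise rank above A, the subordination swaps them.

D, A, C, B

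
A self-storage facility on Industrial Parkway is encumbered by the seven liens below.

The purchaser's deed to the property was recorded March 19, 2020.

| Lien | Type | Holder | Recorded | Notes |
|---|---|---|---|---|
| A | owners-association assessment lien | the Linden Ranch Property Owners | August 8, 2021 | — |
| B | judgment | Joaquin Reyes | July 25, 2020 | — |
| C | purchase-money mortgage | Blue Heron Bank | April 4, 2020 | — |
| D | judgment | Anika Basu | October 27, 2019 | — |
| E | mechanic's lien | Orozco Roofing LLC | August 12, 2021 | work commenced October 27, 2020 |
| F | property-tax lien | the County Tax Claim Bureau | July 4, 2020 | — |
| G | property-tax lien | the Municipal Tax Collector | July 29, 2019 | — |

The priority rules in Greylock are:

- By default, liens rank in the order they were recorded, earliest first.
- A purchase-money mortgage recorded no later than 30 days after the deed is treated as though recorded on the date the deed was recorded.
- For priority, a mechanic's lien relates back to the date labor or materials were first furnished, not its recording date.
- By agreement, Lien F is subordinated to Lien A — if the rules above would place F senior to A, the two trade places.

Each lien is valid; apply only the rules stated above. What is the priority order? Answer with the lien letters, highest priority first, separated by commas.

Adjusting effective dates: C relates back to the deed date March 19, 2020; E's effective date is October 27, 2020, when work began.
By effective date, earliest first: G (July 29, 2019), D (October 27, 2019), C (March 19, 2020), F (July 4, 2020), B (July 25, 2020), E (October 27, 2020), A (August 8, 2021).
Because F would otherwise rank above A, the subordination swaps them.

G, D, C, A, B, E, F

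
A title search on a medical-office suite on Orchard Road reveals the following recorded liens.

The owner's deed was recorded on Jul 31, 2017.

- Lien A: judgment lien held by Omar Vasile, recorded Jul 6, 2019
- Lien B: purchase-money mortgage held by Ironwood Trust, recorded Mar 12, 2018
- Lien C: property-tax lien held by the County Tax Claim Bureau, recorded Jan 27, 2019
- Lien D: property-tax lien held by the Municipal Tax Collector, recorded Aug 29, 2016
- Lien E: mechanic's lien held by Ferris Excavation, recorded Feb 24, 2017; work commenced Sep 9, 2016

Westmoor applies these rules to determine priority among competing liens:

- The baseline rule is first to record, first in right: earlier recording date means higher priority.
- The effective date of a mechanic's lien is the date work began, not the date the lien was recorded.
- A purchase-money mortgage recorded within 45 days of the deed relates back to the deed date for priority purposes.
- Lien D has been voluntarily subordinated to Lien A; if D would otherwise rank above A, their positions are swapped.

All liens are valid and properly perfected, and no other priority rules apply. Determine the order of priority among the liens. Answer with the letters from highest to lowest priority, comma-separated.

Adjusting effective dates: B was recorded 224 days after the deed — beyond 45 days — so no relation-back applies; E's effective date is Sep 9, 2016, when work began.
By effective date, earliest first: D (Aug 29, 2016), E (Sep 9, 2016), B (Mar 12, 2018), C (Jan 27, 2019), A (Jul 6, 2019).
D is senior to A before the subordination, so the two trade places.

A, E, B, C, D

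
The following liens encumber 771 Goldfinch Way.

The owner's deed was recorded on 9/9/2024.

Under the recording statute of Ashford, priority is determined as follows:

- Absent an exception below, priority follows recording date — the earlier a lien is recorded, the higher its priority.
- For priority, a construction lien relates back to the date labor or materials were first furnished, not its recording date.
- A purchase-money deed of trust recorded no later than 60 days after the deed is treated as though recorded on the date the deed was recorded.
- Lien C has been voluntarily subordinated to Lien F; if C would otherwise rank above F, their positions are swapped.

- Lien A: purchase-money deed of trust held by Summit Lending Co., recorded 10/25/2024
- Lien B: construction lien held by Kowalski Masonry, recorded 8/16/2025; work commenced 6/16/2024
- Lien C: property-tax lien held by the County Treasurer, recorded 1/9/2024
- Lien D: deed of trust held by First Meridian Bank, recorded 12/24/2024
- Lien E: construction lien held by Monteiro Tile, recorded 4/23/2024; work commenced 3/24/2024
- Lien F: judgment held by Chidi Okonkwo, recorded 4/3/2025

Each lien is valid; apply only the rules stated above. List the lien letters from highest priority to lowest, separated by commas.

Effective dates after the stated exceptions: A was recorded within the 60-day window, so its effective date is the deed date 9/9/2024; B's effective date is 6/16/2024, when work began; E's effective date is 3/24/2024, when work began.
Sorted by effective date: C (1/9/2024), E (3/24/2024), B (6/16/2024), A (9/9/2024), D (12/24/2024), F (4/3/2025).
Because C would otherwise rank above F, the subordination swaps them.

F, E, B, A, D, C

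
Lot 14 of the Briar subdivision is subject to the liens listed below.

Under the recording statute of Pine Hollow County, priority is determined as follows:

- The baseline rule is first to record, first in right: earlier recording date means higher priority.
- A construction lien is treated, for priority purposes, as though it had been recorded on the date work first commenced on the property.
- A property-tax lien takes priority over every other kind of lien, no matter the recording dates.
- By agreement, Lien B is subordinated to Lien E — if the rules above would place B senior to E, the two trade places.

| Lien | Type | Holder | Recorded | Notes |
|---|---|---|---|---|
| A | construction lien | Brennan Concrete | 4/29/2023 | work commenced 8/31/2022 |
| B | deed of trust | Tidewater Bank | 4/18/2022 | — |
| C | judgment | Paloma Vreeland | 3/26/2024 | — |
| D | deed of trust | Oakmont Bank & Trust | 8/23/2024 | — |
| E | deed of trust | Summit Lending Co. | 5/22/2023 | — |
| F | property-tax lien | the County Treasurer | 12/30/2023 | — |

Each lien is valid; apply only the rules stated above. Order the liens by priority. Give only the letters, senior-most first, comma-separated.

F, E, A, B, C, D

Adjusting effective dates: A relates back to 8/31/2022 (work commenced).
As a property-tax lien, F is senior to every other lien.
Ordering the rest by effective date: B (4/18/2022), A (8/31/2022), E (5/22/2023), C (3/26/2024), D (8/23/2024).
The subordination applies — B was senior to E — so B and E swap.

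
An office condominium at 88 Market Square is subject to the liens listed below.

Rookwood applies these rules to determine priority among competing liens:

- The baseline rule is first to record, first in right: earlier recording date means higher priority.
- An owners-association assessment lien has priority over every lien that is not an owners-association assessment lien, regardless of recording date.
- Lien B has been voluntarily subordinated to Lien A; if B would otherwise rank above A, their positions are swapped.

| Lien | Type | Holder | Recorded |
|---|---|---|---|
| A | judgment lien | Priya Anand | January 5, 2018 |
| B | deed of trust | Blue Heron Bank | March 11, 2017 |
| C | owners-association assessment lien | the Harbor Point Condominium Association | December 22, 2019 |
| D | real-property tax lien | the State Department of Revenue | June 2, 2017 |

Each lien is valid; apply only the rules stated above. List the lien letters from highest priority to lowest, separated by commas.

As an owners-association assessment lien, C is senior to every other lien.
Among the remaining liens, by effective date: B (March 11, 2017), D (June 2, 2017), A (January 5, 2018).
Because B would otherwise rank above A, the subordination swaps them.

C, A, D, B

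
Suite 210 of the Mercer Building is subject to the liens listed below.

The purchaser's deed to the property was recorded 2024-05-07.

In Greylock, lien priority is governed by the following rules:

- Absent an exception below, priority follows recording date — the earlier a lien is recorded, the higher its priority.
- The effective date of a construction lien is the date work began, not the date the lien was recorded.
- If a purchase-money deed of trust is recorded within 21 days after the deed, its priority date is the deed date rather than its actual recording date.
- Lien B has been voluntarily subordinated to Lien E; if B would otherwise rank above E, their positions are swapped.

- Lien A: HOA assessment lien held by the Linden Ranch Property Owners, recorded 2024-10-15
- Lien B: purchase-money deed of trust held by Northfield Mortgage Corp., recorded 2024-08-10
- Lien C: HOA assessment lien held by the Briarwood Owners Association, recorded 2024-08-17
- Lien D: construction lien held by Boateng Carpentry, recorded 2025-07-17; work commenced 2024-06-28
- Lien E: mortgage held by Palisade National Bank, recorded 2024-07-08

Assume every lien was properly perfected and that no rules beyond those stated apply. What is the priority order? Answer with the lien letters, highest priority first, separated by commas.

Effective dates: B was recorded 95 days after the deed, outside the 21-day window, so it keeps its recording date; D relates back to 2024-06-28 (work commenced).
Sorted by effective date: D (2024-06-28), E (2024-07-08), B (2024-08-10), C (2024-08-17), A (2024-10-15).
B already ranks below E; the subordination has no effect.

D, E, B, C, A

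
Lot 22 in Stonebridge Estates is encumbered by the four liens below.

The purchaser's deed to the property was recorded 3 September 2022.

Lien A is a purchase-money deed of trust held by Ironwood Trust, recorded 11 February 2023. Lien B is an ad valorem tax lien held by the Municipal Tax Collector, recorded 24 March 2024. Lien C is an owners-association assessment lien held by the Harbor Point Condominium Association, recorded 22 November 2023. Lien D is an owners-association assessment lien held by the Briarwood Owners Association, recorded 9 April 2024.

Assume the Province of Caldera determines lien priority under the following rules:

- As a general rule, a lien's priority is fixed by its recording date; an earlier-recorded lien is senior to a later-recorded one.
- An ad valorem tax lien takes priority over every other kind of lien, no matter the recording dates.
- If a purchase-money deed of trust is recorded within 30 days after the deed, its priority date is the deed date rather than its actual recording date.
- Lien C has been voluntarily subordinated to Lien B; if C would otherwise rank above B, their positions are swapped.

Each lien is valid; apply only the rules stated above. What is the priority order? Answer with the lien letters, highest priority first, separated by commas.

Effective dates after the stated exceptions: A was recorded 161 days after the deed, outside the 30-day window, so it keeps its recording date.
B is an ad valorem tax lien, so it outranks all other liens regardless of date.
The other liens, earliest effective date first: A (11 February 2023), C (22 November 2023), D (9 April 2024).
C already ranks below B; the subordination has no effect.

B, A, C, D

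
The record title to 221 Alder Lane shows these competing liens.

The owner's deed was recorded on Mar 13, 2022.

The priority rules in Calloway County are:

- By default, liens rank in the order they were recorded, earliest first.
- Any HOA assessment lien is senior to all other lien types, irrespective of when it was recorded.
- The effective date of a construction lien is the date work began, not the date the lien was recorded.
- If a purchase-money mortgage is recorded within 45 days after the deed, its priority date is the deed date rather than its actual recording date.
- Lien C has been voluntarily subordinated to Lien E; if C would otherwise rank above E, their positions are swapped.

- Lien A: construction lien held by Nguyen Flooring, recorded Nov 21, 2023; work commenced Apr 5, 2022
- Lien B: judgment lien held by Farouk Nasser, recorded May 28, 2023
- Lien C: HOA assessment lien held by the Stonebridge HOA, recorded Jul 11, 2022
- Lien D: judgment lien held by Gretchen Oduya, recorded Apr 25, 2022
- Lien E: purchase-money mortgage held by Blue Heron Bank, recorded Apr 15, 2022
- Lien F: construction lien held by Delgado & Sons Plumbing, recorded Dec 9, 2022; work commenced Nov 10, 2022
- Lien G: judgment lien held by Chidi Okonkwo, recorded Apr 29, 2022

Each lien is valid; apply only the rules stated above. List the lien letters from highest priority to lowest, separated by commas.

First, effective dates: A is treated as recorded Apr 5, 2022, the work-commencement date; E was recorded within the 45-day window, so its effective date is the deed date Mar 13, 2022; F's effective date is Nov 10, 2022, when work began.
As an HOA assessment lien, C is senior to every other lien.
Ordering the rest by effective date: E (Mar 13, 2022), A (Apr 5, 2022), D (Apr 25, 2022), G (Apr 29, 2022), F (Nov 10, 2022), B (May 28, 2023).
C is senior to E before the subordination, so the two trade places.

E, C, A, D, G, F, B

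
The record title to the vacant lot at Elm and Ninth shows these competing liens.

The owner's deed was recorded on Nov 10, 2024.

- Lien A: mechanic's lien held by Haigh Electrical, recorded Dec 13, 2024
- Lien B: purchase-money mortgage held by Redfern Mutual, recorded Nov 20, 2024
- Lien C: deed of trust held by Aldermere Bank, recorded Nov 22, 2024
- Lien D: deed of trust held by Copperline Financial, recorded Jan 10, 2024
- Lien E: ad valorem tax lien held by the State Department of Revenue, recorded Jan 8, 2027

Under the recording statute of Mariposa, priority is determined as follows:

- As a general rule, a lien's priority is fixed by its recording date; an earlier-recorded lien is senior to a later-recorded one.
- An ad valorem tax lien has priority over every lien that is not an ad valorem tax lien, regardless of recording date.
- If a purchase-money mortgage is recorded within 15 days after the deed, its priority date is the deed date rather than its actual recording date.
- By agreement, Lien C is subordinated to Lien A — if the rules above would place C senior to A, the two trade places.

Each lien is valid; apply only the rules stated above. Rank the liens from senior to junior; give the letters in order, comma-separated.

Effective dates: B's effective date is the deed date, Nov 10, 2024.
E, as an ad valorem tax lien, has superpriority and ranks first.
The other liens, earliest effective date first: D (Jan 10, 2024), B (Nov 10, 2024), C (Nov 22, 2024), A (Dec 13, 2024).
Because C would otherwise rank above A, the subordination swaps them.

E, D, B, A, C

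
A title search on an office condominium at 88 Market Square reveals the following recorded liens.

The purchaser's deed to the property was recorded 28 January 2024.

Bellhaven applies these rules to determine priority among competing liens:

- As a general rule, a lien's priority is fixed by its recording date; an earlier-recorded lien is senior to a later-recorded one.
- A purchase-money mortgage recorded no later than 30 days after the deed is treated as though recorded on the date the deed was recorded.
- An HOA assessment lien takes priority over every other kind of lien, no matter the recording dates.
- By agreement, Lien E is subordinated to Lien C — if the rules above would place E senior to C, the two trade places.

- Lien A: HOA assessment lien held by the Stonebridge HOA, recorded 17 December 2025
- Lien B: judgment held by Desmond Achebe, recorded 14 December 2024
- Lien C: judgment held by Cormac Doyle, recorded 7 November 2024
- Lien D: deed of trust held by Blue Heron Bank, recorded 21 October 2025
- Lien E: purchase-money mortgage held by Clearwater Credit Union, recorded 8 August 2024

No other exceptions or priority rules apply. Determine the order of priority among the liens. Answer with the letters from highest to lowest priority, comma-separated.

First, effective dates: E was recorded 193 days after the deed, outside the 30-day window, so it keeps its recording date.
A is an HOA assessment lien, so it outranks all other liens regardless of date.
Ordering the rest by effective date: E (8 August 2024), C (7 November 2024), B (14 December 2024), D (21 October 2025).
The subordination applies — E was senior to C — so E and C swap.

A, C, E, B, D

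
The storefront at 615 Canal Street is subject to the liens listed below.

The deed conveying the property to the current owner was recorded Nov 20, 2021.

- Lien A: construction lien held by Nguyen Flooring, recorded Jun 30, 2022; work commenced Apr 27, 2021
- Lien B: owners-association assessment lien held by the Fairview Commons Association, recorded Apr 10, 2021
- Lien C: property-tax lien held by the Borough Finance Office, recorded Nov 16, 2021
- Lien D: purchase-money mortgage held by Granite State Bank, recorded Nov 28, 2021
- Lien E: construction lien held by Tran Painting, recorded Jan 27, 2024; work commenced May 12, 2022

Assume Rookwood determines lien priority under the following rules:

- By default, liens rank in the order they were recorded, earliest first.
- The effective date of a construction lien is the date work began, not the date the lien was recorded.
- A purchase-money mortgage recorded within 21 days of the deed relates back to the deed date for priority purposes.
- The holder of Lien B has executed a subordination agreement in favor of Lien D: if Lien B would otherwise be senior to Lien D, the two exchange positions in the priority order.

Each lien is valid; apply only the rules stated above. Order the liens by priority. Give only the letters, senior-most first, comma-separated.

D, A, C, B, E

Effective dates: A is treated as recorded Apr 27, 2021, the work-commencement date; D was recorded within the 21-day window, so its effective date is the deed date Nov 20, 2021; E relates back to May 12, 2022 (work commenced).
Ordering by effective date: B (Apr 10, 2021), A (Apr 27, 2021), C (Nov 16, 2021), D (Nov 20, 2021), E (May 12, 2022).
B is senior to D before the subordination, so the two trade places.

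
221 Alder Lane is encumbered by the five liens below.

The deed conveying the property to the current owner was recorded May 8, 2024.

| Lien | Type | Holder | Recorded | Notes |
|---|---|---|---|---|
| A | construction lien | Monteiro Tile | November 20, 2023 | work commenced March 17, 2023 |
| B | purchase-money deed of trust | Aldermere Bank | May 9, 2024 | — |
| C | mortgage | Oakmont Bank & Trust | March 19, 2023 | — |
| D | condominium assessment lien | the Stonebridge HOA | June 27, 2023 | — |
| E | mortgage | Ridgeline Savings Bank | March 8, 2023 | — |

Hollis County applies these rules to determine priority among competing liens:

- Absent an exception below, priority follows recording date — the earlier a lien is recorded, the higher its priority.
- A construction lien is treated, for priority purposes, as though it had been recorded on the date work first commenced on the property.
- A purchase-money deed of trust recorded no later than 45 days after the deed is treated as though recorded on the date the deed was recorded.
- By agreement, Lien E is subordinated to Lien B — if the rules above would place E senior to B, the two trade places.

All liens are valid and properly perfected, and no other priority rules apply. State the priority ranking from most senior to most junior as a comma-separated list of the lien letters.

Adjusting effective dates: A relates back to March 17, 2023 (work commenced); B was recorded within the 45-day window, so its effective date is the deed date May 8, 2024.
Sorted by effective date: E (March 8, 2023), A (March 17, 2023), C (March 19, 2023), D (June 27, 2023), B (May 8, 2024).
E would otherwise be senior to B, so under the subordination agreement E and B exchange positions.

B, A, C, D, E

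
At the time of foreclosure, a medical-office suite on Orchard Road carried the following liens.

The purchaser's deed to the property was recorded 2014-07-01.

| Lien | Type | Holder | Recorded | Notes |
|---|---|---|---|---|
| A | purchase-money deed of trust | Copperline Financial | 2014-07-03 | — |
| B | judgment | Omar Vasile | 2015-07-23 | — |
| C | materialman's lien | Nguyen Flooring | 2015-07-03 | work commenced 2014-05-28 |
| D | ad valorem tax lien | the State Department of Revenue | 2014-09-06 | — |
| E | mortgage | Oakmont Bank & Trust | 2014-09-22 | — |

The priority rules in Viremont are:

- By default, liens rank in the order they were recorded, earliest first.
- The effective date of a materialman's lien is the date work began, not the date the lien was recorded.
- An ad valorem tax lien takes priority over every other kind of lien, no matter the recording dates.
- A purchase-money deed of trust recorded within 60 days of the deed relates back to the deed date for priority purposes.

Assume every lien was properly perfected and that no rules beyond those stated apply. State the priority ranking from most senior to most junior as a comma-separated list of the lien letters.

D, C, A, E, B

Effective dates: A's effective date is the deed date, 2014-07-01; C's effective date is 2014-05-28, when work began.
D is an ad valorem tax lien and takes priority over every other lien.
Remaining liens by effective date: C (2014-05-28), A (2014-07-01), E (2014-09-22), B (2015-07-23).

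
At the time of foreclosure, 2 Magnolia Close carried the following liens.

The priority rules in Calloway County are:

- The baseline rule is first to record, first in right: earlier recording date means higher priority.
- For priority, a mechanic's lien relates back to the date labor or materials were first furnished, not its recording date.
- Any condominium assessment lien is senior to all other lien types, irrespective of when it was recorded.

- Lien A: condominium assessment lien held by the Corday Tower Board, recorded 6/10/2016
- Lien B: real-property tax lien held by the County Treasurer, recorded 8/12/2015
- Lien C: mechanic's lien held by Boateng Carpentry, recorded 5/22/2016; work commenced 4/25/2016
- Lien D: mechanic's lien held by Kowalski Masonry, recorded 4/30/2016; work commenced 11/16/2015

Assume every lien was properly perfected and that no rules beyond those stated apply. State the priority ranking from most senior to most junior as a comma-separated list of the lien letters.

A, B, D, C

First, effective dates: C is treated as recorded 4/25/2016, the work-commencement date; D is treated as recorded 11/16/2015, the work-commencement date.
As a condominium assessment lien, A is senior to every other lien.
Among the remaining liens, by effective date: B (8/12/2015), D (11/16/2015), C (4/25/2016).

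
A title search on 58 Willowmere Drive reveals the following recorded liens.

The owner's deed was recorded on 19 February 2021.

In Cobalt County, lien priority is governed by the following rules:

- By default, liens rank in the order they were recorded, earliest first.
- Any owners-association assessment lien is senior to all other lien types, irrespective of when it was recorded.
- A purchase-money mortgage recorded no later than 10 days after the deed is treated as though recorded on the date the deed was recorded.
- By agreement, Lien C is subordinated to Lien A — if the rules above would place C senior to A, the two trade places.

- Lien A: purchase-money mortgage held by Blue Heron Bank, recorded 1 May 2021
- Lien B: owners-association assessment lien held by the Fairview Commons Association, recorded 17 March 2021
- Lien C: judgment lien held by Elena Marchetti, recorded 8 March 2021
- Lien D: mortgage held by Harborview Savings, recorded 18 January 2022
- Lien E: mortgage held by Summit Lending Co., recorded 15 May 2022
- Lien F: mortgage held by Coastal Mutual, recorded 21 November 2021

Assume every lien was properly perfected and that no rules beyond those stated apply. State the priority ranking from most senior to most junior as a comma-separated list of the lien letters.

B, A, C, F, D, E

Effective dates after the stated exceptions: A was recorded 71 days after the deed, outside the 10-day window, so it keeps its recording date.
B is an owners-association assessment lien, so it outranks all other liens regardless of date.
Ordering the rest by effective date: C (8 March 2021), A (1 May 2021), F (21 November 2021), D (18 January 2022), E (15 May 2022).
The subordination applies — C was senior to A — so C and A swap.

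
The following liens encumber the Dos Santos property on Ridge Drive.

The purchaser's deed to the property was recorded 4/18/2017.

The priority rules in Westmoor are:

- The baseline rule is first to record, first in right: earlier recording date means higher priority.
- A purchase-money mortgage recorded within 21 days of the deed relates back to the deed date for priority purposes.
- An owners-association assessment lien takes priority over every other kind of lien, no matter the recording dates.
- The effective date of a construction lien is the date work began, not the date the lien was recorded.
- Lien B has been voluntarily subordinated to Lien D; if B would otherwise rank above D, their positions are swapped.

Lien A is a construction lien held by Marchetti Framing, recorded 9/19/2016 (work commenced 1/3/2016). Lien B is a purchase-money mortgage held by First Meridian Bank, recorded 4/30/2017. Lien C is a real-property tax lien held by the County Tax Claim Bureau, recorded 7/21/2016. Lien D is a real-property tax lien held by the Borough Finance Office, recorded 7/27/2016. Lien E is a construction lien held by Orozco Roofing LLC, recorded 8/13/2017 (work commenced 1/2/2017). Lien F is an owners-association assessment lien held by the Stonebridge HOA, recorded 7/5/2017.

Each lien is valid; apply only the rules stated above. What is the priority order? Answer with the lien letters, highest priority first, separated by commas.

F, A, C, D, E, B

Effective dates: A's effective date is 1/3/2016, when work began; B's effective date is the deed date, 4/18/2017; E is treated as recorded 1/2/2017, the work-commencement date.
F is an owners-association assessment lien, so it outranks all other liens regardless of date.
Remaining liens by effective date: A (1/3/2016), C (7/21/2016), D (7/27/2016), E (1/2/2017), B (4/18/2017).
Since B is not senior to D, the subordination leaves the order unchanged.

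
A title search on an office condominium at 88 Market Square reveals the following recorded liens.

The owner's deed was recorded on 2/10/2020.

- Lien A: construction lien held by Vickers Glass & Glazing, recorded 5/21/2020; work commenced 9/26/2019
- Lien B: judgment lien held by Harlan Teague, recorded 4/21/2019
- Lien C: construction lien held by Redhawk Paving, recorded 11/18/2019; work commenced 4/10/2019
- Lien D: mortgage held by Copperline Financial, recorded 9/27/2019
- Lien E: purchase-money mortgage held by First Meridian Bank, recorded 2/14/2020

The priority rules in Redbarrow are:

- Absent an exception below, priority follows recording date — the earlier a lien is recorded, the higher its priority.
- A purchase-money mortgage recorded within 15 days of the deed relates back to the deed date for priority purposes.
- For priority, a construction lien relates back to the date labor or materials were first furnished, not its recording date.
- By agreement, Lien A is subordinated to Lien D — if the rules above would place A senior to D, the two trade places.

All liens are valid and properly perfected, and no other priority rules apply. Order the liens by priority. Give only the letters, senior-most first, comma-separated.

C, B, D, A, E

First, effective dates: A's effective date is 9/26/2019, when work began; C relates back to 4/10/2019 (work commenced); E was recorded within the 15-day window, so its effective date is the deed date 2/10/2020.
Sorted by effective date: C (4/10/2019), B (4/21/2019), A (9/26/2019), D (9/27/2019), E (2/10/2020).
A would otherwise be senior to D, so under the subordination agreement A and D exchange positions.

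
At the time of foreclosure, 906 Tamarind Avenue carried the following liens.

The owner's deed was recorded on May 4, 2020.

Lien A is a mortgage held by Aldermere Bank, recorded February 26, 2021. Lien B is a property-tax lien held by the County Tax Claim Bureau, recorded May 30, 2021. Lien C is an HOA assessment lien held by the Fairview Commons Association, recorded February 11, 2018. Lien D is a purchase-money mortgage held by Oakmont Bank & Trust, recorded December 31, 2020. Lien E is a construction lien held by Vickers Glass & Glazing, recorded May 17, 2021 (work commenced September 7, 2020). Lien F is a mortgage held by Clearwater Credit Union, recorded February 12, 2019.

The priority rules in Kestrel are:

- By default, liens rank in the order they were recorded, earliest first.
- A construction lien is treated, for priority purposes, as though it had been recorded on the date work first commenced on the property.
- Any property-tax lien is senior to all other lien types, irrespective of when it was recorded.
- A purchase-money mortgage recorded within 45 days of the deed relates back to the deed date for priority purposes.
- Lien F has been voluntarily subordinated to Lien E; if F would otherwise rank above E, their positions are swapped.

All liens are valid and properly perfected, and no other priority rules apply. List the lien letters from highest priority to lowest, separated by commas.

Effective dates: D missed the 45-day window (241 days after the deed), so its recording date stands; E relates back to September 7, 2020 (work commenced).
B, as a property-tax lien, has superpriority and ranks first.
Ordering the rest by effective date: C (February 11, 2018), F (February 12, 2019), E (September 7, 2020), D (December 31, 2020), A (February 26, 2021).
F is senior to E before the subordination, so the two trade places.

B, C, E, F, D, A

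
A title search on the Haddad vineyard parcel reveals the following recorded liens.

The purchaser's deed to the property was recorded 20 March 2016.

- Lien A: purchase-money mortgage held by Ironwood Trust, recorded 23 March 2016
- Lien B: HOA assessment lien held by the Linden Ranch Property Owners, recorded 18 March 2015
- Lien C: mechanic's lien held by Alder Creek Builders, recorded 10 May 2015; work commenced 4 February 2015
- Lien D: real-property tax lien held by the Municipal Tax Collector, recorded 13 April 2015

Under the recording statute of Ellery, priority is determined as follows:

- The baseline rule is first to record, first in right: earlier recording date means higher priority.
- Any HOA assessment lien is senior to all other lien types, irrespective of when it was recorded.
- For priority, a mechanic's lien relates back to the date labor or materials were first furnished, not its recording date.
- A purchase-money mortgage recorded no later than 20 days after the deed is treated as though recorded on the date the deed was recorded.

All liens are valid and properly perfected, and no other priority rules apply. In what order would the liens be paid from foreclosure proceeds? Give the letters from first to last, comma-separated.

B, C, D, A

Adjusting effective dates: A's effective date is the deed date, 20 March 2016; C's effective date is 4 February 2015, when work began.
B, as an HOA assessment lien, has superpriority and ranks first.
The other liens, earliest effective date first: C (4 February 2015), D (13 April 2015), A (20 March 2016).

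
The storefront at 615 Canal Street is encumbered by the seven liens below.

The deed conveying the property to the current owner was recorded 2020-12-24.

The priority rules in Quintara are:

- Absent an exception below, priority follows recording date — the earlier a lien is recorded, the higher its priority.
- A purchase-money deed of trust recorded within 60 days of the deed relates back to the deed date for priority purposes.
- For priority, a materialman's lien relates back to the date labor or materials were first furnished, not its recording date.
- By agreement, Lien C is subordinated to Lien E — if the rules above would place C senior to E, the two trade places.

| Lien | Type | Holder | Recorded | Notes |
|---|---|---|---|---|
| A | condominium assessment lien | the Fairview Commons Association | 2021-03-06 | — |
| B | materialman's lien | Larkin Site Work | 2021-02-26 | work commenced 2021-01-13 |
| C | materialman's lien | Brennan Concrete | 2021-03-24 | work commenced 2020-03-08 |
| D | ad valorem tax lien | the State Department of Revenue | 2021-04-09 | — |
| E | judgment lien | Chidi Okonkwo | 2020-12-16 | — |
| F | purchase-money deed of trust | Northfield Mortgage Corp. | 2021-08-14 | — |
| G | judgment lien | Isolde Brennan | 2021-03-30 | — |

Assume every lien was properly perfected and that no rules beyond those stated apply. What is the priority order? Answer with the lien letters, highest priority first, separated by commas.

Effective dates: B is treated as recorded 2021-01-13, the work-commencement date; C relates back to 2020-03-08 (work commenced); F was recorded 233 days after the deed, outside the 60-day window, so it keeps its recording date.
Sorted by effective date: C (2020-03-08), E (2020-12-16), B (2021-01-13), A (2021-03-06), G (2021-03-30), D (2021-04-09), F (2021-08-14).
The subordination applies — C was senior to E — so C and E swap.

E, C, B, A, G, D, F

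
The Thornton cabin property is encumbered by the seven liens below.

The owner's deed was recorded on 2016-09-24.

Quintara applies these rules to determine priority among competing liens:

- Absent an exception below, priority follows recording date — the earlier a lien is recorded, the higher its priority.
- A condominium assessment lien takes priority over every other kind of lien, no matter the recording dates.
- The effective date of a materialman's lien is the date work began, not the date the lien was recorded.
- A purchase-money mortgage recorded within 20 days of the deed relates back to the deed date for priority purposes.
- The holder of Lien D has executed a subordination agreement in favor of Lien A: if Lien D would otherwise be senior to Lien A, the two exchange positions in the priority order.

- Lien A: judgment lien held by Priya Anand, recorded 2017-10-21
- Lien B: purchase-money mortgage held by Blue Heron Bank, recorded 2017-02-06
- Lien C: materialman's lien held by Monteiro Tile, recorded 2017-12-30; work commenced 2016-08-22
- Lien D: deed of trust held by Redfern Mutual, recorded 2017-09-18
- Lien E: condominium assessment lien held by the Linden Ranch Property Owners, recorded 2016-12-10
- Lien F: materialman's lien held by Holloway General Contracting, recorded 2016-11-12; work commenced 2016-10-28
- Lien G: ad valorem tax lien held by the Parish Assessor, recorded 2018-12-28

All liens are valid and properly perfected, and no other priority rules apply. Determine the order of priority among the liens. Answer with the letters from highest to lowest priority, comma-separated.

E, C, F, B, A, D, G

First, effective dates: B was recorded 135 days after the deed, outside the 20-day window, so it keeps its recording date; C's effective date is 2016-08-22, when work began; F is treated as recorded 2016-10-28, the work-commencement date.
E is a condominium assessment lien, so it outranks all other liens regardless of date.
Remaining liens by effective date: C (2016-08-22), F (2016-10-28), B (2017-02-06), D (2017-09-18), A (2017-10-21), G (2018-12-28).
D would otherwise be senior to A, so under the subordination agreement D and A exchange positions.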